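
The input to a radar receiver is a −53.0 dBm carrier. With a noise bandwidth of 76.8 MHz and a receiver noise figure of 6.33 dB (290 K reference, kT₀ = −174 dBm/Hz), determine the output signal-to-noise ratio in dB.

35.8 dB

Noise floor: N = −174 + 10 log₁₀(B) + NF
10 log₁₀(7.68×10⁷) = 78.85 dB
N = −174 + 78.85 + 6.33 = −88.82 dBm
SNR = P_sig − N = −53.0 − (−88.82) = 35.82 dB → 35.8 dB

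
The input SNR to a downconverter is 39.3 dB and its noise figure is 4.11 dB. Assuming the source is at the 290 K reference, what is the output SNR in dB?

By definition F = SNR_in/SNR_out, so in dB: SNR_out = SNR_in − NF
SNR_out = 39.3 − 4.11 = 35.19 dB

35.19 dB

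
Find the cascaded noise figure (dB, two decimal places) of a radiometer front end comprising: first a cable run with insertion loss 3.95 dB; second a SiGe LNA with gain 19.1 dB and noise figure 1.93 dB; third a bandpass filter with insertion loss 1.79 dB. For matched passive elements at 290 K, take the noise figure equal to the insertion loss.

Convert to linear (a loss of L dB is a gain of −L dB): F_i = 10^(NF_i/10), G_i = 10^(G_i,dB/10)
  Stage 1: F_1 = 10^(3.95/10) = 2.483, G_1 = 10^(−3.95/10) = 0.4027
  Stage 2: F_2 = 10^(1.93/10) = 1.560, G_2 = 10^(19.1/10) = 81.28
  Stage 3: F_3 = 10^(1.79/10) = 1.510, G_3 = 10^(−1.79/10) = 0.6622
Friis cascade:
  F = 2.483 + (1.560 − 1)/0.4027 + (1.510 − 1)/32.73 = 3.888
NF = 10 log₁₀(3.888) = 5.90 dB

5.90 dB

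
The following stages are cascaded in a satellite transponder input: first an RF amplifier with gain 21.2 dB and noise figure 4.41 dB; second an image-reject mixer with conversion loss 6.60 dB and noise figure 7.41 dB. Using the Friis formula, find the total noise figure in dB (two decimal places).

4.46 dB

Convert to linear (a loss of L dB is a gain of −L dB): F_i = 10^(NF_i/10), G_i = 10^(G_i,dB/10)
  Stage 1: F_1 = 10^(4.41/10) = 2.761, G_1 = 10^(21.2/10) = 131.8
  Stage 2: F_2 = 10^(7.41/10) = 5.508, G_2 = 10^(−6.60/10) = 0.2188
Friis cascade:
  F = 2.761 + (5.508 − 1)/131.8 = 2.795
NF = 10 log₁₀(2.795) = 4.46 dB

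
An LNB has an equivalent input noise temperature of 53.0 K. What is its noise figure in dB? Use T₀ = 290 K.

0.729 dB

F = 1 + T_e/T₀ = 1 + 53.0/290 = 1.18276
NF = 10 log₁₀(1.18276) = 0.729 dB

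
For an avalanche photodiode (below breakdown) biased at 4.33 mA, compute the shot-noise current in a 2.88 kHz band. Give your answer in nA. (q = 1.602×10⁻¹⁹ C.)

I_n = √(2qI·B)
2qI·B = 2 × 1.602×10⁻¹⁹ × 4.33×10⁻³ × 2.88×10³ = 4.00×10⁻¹⁸ A²
I_n = √(4.00×10⁻¹⁸) = 2.00×10⁻⁹ A = 2.00 nA

2.00 nA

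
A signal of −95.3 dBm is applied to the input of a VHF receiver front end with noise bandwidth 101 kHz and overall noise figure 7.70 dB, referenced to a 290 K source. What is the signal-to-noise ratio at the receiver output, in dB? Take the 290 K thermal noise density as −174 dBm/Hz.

21.0 dB

Noise floor: N = −174 + 10 log₁₀(B) + NF
10 log₁₀(1.01×10⁵) = 50.04 dB
N = −174 + 50.04 + 7.70 = −116.26 dBm
SNR = P_sig − N = −95.3 − (−116.26) = 20.96 dB → 21.0 dB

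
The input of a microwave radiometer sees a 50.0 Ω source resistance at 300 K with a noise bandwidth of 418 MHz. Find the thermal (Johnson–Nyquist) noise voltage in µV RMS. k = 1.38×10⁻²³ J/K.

V_n = √(4kTRB)
4kTRB = 4 × 1.38×10⁻²³ × 300 × 5.00×10¹ × 4.18×10⁸ = 3.46×10⁻¹⁰ V²
V_n = √(3.46×10⁻¹⁰) = 1.86×10⁻⁵ V = 18.6 µV

18.6 µV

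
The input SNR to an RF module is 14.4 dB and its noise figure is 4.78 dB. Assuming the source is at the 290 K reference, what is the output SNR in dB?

By definition F = SNR_in/SNR_out, so in dB: SNR_out = SNR_in − NF
SNR_out = 14.4 − 4.78 = 9.62 dB

9.62 dB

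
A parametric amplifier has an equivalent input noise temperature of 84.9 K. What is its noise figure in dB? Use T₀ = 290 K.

F = 1 + T_e/T₀ = 1 + 84.9/290 = 1.29276
NF = 10 log₁₀(1.29276) = 1.12 dB

1.12 dB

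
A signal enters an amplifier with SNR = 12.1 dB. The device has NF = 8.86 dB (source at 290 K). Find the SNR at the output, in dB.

3.24 dB

By definition F = SNR_in/SNR_out, so in dB: SNR_out = SNR_in − NF
SNR_out = 12.1 − 8.86 = 3.24 dB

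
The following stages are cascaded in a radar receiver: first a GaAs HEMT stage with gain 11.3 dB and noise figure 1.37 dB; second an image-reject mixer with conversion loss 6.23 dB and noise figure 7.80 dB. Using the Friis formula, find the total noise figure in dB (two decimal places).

2.41 dB

Convert to linear (a loss of L dB is a gain of −L dB): F_i = 10^(NF_i/10), G_i = 10^(G_i,dB/10)
  Stage 1: F_1 = 10^(1.37/10) = 1.371, G_1 = 10^(11.3/10) = 13.49
  Stage 2: F_2 = 10^(7.80/10) = 6.026, G_2 = 10^(−6.23/10) = 0.2382
Friis cascade:
  F = 1.371 + (6.026 − 1)/13.49 = 1.743
NF = 10 log₁₀(1.743) = 2.41 dB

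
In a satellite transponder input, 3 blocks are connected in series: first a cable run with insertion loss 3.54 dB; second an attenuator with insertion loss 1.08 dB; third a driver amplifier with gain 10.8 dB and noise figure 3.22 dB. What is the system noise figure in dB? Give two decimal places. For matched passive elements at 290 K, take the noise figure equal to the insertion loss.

7.84 dB

Convert to linear (a loss of L dB is a gain of −L dB): F_i = 10^(NF_i/10), G_i = 10^(G_i,dB/10)
  Stage 1: F_1 = 10^(3.54/10) = 2.259, G_1 = 10^(−3.54/10) = 0.4426
  Stage 2: F_2 = 10^(1.08/10) = 1.282, G_2 = 10^(−1.08/10) = 0.7798
  Stage 3: F_3 = 10^(3.22/10) = 2.099, G_3 = 10^(10.8/10) = 12.02
Friis cascade:
  F = 2.259 + (1.282 − 1)/0.4426 + (2.099 − 1)/0.3451 = 6.081
NF = 10 log₁₀(6.081) = 7.84 dB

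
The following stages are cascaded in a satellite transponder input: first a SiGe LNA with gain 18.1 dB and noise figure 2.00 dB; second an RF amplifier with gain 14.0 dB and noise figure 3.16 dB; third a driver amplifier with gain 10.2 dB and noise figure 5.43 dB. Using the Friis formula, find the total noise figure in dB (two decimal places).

Convert to linear (a loss of L dB is a gain of −L dB): F_i = 10^(NF_i/10), G_i = 10^(G_i,dB/10)
  Stage 1: F_1 = 10^(2.00/10) = 1.585, G_1 = 10^(18.1/10) = 64.57
  Stage 2: F_2 = 10^(3.16/10) = 2.070, G_2 = 10^(14.0/10) = 25.12
  Stage 3: F_3 = 10^(5.43/10) = 3.491, G_3 = 10^(10.2/10) = 10.47
Friis cascade:
  F = 1.585 + (2.070 − 1)/64.57 + (3.491 − 1)/1622 = 1.603
NF = 10 log₁₀(1.603) = 2.05 dB

2.05 dB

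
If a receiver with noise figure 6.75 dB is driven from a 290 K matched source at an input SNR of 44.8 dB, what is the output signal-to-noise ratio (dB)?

By definition F = SNR_in/SNR_out, so in dB: SNR_out = SNR_in − NF
SNR_out = 44.8 − 6.75 = 38.05 dB

38.05 dB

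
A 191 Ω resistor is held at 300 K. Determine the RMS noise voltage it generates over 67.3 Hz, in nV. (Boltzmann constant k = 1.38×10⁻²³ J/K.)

V_n = √(4kTRB)
4kTRB = 4 × 1.38×10⁻²³ × 300 × 1.91×10² × 6.73×10¹ = 2.13×10⁻¹⁶ V²
V_n = √(2.13×10⁻¹⁶) = 1.46×10⁻⁸ V = 14.6 nV

14.6 nV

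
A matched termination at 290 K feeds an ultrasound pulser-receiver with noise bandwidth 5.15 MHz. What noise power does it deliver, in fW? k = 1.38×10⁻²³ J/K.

20.6 fW

P_n = kTB = 1.38×10⁻²³ × 290 × 5.15×10⁶ = 2.06×10⁻¹⁴ W = 20.6 fW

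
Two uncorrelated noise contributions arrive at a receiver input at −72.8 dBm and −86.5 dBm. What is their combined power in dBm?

−72.6 dBm

Convert to linear, add, convert back:
P₁ = 5.25×10⁻¹¹ W, P₂ = 2.24×10⁻¹² W
P_tot = 5.47×10⁻¹¹ W → 10 log₁₀(P_tot / 10⁻³) = −72.6 dBm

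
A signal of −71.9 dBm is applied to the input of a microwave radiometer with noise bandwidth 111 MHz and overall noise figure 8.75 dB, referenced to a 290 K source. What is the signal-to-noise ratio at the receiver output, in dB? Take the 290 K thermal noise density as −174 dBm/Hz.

12.9 dB

Noise floor: N = −174 + 10 log₁₀(B) + NF
10 log₁₀(1.11×10⁸) = 80.45 dB
N = −174 + 80.45 + 8.75 = −84.80 dBm
SNR = P_sig − N = −71.9 − (−84.80) = 12.90 dB → 12.9 dB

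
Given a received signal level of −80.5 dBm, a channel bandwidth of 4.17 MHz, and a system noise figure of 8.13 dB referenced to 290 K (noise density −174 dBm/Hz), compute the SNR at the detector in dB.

19.2 dB

Noise floor: N = −174 + 10 log₁₀(B) + NF
10 log₁₀(4.17×10⁶) = 66.2 dB
N = −174 + 66.2 + 8.13 = −99.67 dBm
SNR = P_sig − N = −80.5 − (−99.67) = 19.17 dB → 19.2 dB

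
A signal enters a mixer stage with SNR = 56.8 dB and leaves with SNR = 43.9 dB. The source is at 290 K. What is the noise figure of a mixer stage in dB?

NF (dB) = SNR_in(dB) − SNR_out(dB) when the source is at T₀
NF = 56.8 − 43.9 = 12.9 dB

12.9 dB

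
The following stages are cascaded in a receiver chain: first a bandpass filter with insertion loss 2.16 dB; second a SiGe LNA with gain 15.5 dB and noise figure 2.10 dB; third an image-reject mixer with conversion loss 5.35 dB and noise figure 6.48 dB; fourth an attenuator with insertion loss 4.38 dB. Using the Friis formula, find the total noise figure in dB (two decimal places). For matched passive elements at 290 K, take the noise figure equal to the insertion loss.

4.92 dB

Convert to linear (a loss of L dB is a gain of −L dB): F_i = 10^(NF_i/10), G_i = 10^(G_i,dB/10)
  Stage 1: F_1 = 10^(2.16/10) = 1.644, G_1 = 10^(−2.16/10) = 0.6081
  Stage 2: F_2 = 10^(2.10/10) = 1.622, G_2 = 10^(15.5/10) = 35.48
  Stage 3: F_3 = 10^(6.48/10) = 4.446, G_3 = 10^(−5.35/10) = 0.2917
  Stage 4: F_4 = 10^(4.38/10) = 2.742, G_4 = 10^(−4.38/10) = 0.3648
Friis cascade:
  F = 1.644 + (1.622 − 1)/0.6081 + (4.446 − 1)/21.58 + (2.742 − 1)/6.295 = 3.103
NF = 10 log₁₀(3.103) = 4.92 dB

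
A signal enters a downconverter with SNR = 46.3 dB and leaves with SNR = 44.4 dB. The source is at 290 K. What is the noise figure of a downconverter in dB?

1.9 dB

NF (dB) = SNR_in(dB) − SNR_out(dB) when the source is at T₀
NF = 46.3 − 44.4 = 1.9 dB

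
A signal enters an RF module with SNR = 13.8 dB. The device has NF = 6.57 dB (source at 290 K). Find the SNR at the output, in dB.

By definition F = SNR_in/SNR_out, so in dB: SNR_out = SNR_in − NF
SNR_out = 13.8 − 6.57 = 7.23 dB

7.23 dB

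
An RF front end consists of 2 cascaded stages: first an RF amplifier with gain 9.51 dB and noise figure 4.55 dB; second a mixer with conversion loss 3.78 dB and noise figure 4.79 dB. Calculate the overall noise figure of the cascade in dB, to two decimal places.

Convert to linear (a loss of L dB is a gain of −L dB): F_i = 10^(NF_i/10), G_i = 10^(G_i,dB/10)
  Stage 1: F_1 = 10^(4.55/10) = 2.851, G_1 = 10^(9.51/10) = 8.933
  Stage 2: F_2 = 10^(4.79/10) = 3.013, G_2 = 10^(−3.78/10) = 0.4188
Friis cascade:
  F = 2.851 + (3.013 − 1)/8.933 = 3.076
NF = 10 log₁₀(3.076) = 4.88 dB

4.88 dB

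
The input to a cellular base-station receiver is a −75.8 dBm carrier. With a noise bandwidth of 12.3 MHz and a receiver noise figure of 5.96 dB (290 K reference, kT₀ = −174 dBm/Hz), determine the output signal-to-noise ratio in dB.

Noise floor: N = −174 + 10 log₁₀(B) + NF
10 log₁₀(1.23×10⁷) = 70.9 dB
N = −174 + 70.9 + 5.96 = −97.14 dBm
SNR = P_sig − N = −75.8 − (−97.14) = 21.34 dB → 21.3 dB

21.3 dB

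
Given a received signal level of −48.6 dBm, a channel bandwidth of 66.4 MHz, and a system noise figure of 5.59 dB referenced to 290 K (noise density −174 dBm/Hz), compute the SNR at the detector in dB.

41.6 dB

Noise floor: N = −174 + 10 log₁₀(B) + NF
10 log₁₀(6.64×10⁷) = 78.22 dB
N = −174 + 78.22 + 5.59 = −90.19 dBm
SNR = P_sig − N = −48.6 − (−90.19) = 41.59 dB → 41.6 dB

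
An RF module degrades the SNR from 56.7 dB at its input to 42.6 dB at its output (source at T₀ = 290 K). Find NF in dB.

14.1 dB

NF (dB) = SNR_in(dB) − SNR_out(dB) when the source is at T₀
NF = 56.7 − 42.6 = 14.1 dB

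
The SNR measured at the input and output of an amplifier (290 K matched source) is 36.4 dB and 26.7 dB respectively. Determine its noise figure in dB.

9.7 dB

NF (dB) = SNR_in(dB) − SNR_out(dB) when the source is at T₀
NF = 36.4 − 26.7 = 9.7 dB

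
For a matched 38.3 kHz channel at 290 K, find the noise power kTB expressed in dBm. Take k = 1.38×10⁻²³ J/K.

−128.1 dBm

P_n = kTB = 1.38×10⁻²³ × 290 × 3.83×10⁴ = 1.53×10⁻¹⁶ W
In dBm: 10 log₁₀(1.53×10⁻¹⁶ / 10⁻³) = −128.1 dBm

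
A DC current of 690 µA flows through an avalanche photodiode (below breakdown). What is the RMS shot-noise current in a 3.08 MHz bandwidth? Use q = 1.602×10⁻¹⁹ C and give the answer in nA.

26.1 nA

I_n = √(2qI·B)
2qI·B = 2 × 1.602×10⁻¹⁹ × 6.90×10⁻⁴ × 3.08×10⁶ = 6.81×10⁻¹⁶ A²
I_n = √(6.81×10⁻¹⁶) = 2.61×10⁻⁸ A = 26.1 nA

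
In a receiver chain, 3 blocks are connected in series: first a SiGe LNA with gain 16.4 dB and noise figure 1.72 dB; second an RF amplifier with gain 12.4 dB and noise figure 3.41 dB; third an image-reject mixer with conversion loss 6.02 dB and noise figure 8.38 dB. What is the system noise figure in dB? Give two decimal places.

Convert to linear (a loss of L dB is a gain of −L dB): F_i = 10^(NF_i/10), G_i = 10^(G_i,dB/10)
  Stage 1: F_1 = 10^(1.72/10) = 1.486, G_1 = 10^(16.4/10) = 43.65
  Stage 2: F_2 = 10^(3.41/10) = 2.193, G_2 = 10^(12.4/10) = 17.38
  Stage 3: F_3 = 10^(8.38/10) = 6.887, G_3 = 10^(−6.02/10) = 0.2500
Friis cascade:
  F = 1.486 + (2.193 − 1)/43.65 + (6.887 − 1)/758.6 = 1.521
NF = 10 log₁₀(1.521) = 1.82 dB

1.82 dB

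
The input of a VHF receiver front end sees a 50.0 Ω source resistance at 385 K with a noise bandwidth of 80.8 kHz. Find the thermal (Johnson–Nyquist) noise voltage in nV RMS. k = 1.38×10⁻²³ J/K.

V_n = √(4kTRB)
4kTRB = 4 × 1.38×10⁻²³ × 385 × 5.00×10¹ × 8.08×10⁴ = 8.59×10⁻¹⁴ V²
V_n = √(8.59×10⁻¹⁴) = 2.93×10⁻⁷ V = 293 nV

293 nV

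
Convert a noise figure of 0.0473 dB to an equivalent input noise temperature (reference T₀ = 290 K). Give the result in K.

3.18 K

F = 10^(0.0473/10) = 1.01095
T_e = (F − 1)·T₀ = (1.01095 − 1) × 290 = 3.18 K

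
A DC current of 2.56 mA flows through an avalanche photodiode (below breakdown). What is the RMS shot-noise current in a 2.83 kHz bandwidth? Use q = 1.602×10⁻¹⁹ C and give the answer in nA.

1.52 nA

I_n = √(2qI·B)
2qI·B = 2 × 1.602×10⁻¹⁹ × 2.56×10⁻³ × 2.83×10³ = 2.32×10⁻¹⁸ A²
I_n = √(2.32×10⁻¹⁸) = 1.52×10⁻⁹ A = 1.52 nA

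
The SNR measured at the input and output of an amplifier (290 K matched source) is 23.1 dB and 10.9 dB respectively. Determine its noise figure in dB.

12.2 dB

NF (dB) = SNR_in(dB) − SNR_out(dB) when the source is at T₀
NF = 23.1 − 10.9 = 12.2 dB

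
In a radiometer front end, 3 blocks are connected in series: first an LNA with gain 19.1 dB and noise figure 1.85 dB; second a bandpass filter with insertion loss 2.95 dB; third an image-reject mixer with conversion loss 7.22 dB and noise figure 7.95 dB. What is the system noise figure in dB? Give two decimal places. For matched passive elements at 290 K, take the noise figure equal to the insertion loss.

Convert to linear (a loss of L dB is a gain of −L dB): F_i = 10^(NF_i/10), G_i = 10^(G_i,dB/10)
  Stage 1: F_1 = 10^(1.85/10) = 1.531, G_1 = 10^(19.1/10) = 81.28
  Stage 2: F_2 = 10^(2.95/10) = 1.972, G_2 = 10^(−2.95/10) = 0.5070
  Stage 3: F_3 = 10^(7.95/10) = 6.237, G_3 = 10^(−7.22/10) = 0.1897
Friis cascade:
  F = 1.531 + (1.972 − 1)/81.28 + (6.237 − 1)/41.21 = 1.670
NF = 10 log₁₀(1.670) = 2.23 dB

2.23 dB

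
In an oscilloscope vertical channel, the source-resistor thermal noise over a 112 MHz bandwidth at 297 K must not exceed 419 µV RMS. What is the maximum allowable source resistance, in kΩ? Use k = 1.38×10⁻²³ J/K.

95.6 kΩ

Johnson–Nyquist: V_n = √(4kTRB) ⇒ R = V_n² / (4kTB)
4kTB = 4 × 1.38×10⁻²³ × 297 × 1.12×10⁸ = 1.84×10⁻¹²
R = (4.19×10⁻⁴)² / 1.84×10⁻¹² = 9.56×10⁴ Ω = 95.6 kΩ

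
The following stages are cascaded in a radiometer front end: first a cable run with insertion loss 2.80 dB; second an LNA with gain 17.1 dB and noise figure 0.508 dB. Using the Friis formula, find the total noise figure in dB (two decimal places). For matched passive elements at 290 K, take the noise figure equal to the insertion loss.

3.31 dB

Convert to linear (a loss of L dB is a gain of −L dB): F_i = 10^(NF_i/10), G_i = 10^(G_i,dB/10)
  Stage 1: F_1 = 10^(2.80/10) = 1.905, G_1 = 10^(−2.80/10) = 0.5248
  Stage 2: F_2 = 10^(0.508/10) = 1.124, G_2 = 10^(17.1/10) = 51.29
Friis cascade:
  F = 1.905 + (1.124 − 1)/0.5248 = 2.142
NF = 10 log₁₀(2.142) = 3.31 dB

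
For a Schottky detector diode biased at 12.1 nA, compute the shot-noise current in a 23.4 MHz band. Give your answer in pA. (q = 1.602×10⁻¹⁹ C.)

I_n = √(2qI·B)
2qI·B = 2 × 1.602×10⁻¹⁹ × 1.21×10⁻⁸ × 2.34×10⁷ = 9.07×10⁻²⁰ A²
I_n = √(9.07×10⁻²⁰) = 3.01×10⁻¹⁰ A = 301 pA

301 pA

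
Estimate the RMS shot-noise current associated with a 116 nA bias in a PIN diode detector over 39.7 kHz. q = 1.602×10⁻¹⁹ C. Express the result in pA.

I_n = √(2qI·B)
2qI·B = 2 × 1.602×10⁻¹⁹ × 1.16×10⁻⁷ × 3.97×10⁴ = 1.48×10⁻²¹ A²
I_n = √(1.48×10⁻²¹) = 3.84×10⁻¹¹ A = 38.4 pA

38.4 pA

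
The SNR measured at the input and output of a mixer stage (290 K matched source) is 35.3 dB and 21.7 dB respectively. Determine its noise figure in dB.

13.6 dB

NF (dB) = SNR_in(dB) − SNR_out(dB) when the source is at T₀
NF = 35.3 − 21.7 = 13.6 dB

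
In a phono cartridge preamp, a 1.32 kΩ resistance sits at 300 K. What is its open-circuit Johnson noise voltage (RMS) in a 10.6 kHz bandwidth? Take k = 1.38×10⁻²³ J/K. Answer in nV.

V_n = √(4kTRB)
4kTRB = 4 × 1.38×10⁻²³ × 300 × 1.32×10³ × 1.06×10⁴ = 2.32×10⁻¹³ V²
V_n = √(2.32×10⁻¹³) = 4.81×10⁻⁷ V = 481 nV

481 nV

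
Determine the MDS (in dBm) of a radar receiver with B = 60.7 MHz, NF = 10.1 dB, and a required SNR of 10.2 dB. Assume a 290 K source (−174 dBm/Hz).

Sensitivity = −174 + 10 log₁₀(B) + NF + SNR_min
= −174 + 77.83 + 10.1 + 10.2
= −75.87 dBm → −75.9 dBm

−75.9 dBm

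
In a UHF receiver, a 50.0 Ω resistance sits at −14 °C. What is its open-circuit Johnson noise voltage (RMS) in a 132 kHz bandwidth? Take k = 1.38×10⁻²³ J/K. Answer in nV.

T = −14 °C + 273.15 = 259.15 K
V_n = √(4kTRB)
4kTRB = 4 × 1.38×10⁻²³ × 259.15 × 5.00×10¹ × 1.32×10⁵ = 9.44×10⁻¹⁴ V²
V_n = √(9.44×10⁻¹⁴) = 3.07×10⁻⁷ V = 307 nV

307 nV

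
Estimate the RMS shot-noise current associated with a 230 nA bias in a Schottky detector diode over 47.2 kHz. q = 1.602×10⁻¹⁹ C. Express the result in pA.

59.0 pA

I_n = √(2qI·B)
2qI·B = 2 × 1.602×10⁻¹⁹ × 2.30×10⁻⁷ × 4.72×10⁴ = 3.48×10⁻²¹ A²
I_n = √(3.48×10⁻²¹) = 5.90×10⁻¹¹ A = 59.0 pA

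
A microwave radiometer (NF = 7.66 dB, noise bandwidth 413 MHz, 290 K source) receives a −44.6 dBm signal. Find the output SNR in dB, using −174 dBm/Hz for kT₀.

Noise floor: N = −174 + 10 log₁₀(B) + NF
10 log₁₀(4.13×10⁸) = 86.16 dB
N = −174 + 86.16 + 7.66 = −80.18 dBm
SNR = P_sig − N = −44.6 − (−80.18) = 35.58 dB → 35.6 dB

35.6 dB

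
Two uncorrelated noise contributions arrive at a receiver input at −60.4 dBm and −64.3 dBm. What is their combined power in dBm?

Convert to linear, add, convert back:
P₁ = 9.12×10⁻¹⁰ W, P₂ = 3.72×10⁻¹⁰ W
P_tot = 1.28×10⁻⁹ W → 10 log₁₀(P_tot / 10⁻³) = −58.9 dBm

−58.9 dBm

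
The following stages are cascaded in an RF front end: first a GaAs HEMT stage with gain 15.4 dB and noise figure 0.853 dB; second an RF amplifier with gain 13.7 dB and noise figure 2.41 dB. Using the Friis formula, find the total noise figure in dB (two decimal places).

0.93 dB

Convert to linear (a loss of L dB is a gain of −L dB): F_i = 10^(NF_i/10), G_i = 10^(G_i,dB/10)
  Stage 1: F_1 = 10^(0.853/10) = 1.217, G_1 = 10^(15.4/10) = 34.67
  Stage 2: F_2 = 10^(2.41/10) = 1.742, G_2 = 10^(13.7/10) = 23.44
Friis cascade:
  F = 1.217 + (1.742 − 1)/34.67 = 1.238
NF = 10 log₁₀(1.238) = 0.93 dB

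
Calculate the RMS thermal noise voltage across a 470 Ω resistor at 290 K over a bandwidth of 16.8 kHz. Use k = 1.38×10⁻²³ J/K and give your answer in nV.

356 nV

V_n = √(4kTRB)
4kTRB = 4 × 1.38×10⁻²³ × 290 × 4.70×10² × 1.68×10⁴ = 1.26×10⁻¹³ V²
V_n = √(1.26×10⁻¹³) = 3.56×10⁻⁷ V = 356 nV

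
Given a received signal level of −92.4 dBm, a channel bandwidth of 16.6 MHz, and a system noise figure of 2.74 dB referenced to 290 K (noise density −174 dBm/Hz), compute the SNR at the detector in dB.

6.7 dB

Noise floor: N = −174 + 10 log₁₀(B) + NF
10 log₁₀(1.66×10⁷) = 72.2 dB
N = −174 + 72.2 + 2.74 = −99.06 dBm
SNR = P_sig − N = −92.4 − (−99.06) = 6.66 dB → 6.7 dB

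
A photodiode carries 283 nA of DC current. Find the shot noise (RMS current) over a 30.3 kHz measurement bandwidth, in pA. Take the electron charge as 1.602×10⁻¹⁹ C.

I_n = √(2qI·B)
2qI·B = 2 × 1.602×10⁻¹⁹ × 2.83×10⁻⁷ × 3.03×10⁴ = 2.75×10⁻²¹ A²
I_n = √(2.75×10⁻²¹) = 5.24×10⁻¹¹ A = 52.4 pA

52.4 pA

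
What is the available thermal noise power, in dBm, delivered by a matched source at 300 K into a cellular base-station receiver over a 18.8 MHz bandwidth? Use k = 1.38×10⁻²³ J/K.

P_n = kTB = 1.38×10⁻²³ × 300 × 1.88×10⁷ = 7.78×10⁻¹⁴ W
In dBm: 10 log₁₀(7.78×10⁻¹⁴ / 10⁻³) = −101.1 dBm

−101.1 dBm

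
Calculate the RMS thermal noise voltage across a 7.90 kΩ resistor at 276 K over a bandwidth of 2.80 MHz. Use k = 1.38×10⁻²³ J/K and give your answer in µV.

V_n = √(4kTRB)
4kTRB = 4 × 1.38×10⁻²³ × 276 × 7.90×10³ × 2.80×10⁶ = 3.37×10⁻¹⁰ V²
V_n = √(3.37×10⁻¹⁰) = 1.84×10⁻⁵ V = 18.4 µV

18.4 µV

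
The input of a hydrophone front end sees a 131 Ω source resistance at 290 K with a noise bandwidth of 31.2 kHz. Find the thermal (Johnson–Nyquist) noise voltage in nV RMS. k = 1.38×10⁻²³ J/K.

V_n = √(4kTRB)
4kTRB = 4 × 1.38×10⁻²³ × 290 × 1.31×10² × 3.12×10⁴ = 6.54×10⁻¹⁴ V²
V_n = √(6.54×10⁻¹⁴) = 2.56×10⁻⁷ V = 256 nV

256 nV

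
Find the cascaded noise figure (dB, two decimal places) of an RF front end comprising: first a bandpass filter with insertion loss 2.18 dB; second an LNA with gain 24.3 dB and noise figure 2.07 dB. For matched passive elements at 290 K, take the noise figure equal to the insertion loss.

Convert to linear (a loss of L dB is a gain of −L dB): F_i = 10^(NF_i/10), G_i = 10^(G_i,dB/10)
  Stage 1: F_1 = 10^(2.18/10) = 1.652, G_1 = 10^(−2.18/10) = 0.6053
  Stage 2: F_2 = 10^(2.07/10) = 1.611, G_2 = 10^(24.3/10) = 269.2
Friis cascade:
  F = 1.652 + (1.611 − 1)/0.6053 = 2.661
NF = 10 log₁₀(2.661) = 4.25 dB

4.25 dB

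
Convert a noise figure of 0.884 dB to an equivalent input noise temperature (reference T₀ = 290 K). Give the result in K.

65.5 K

F = 10^(0.884/10) = 1.22574
T_e = (F − 1)·T₀ = (1.22574 − 1) × 290 = 65.5 K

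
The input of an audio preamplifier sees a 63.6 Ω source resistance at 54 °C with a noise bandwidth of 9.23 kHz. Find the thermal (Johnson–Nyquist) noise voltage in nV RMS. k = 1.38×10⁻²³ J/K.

T = 54 °C + 273.15 = 327.15 K
V_n = √(4kTRB)
4kTRB = 4 × 1.38×10⁻²³ × 327.15 × 6.36×10¹ × 9.23×10³ = 1.06×10⁻¹⁴ V²
V_n = √(1.06×10⁻¹⁴) = 1.03×10⁻⁷ V = 103 nV

103 nV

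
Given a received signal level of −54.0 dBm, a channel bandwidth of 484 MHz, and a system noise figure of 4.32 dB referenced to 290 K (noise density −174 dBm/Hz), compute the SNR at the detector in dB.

28.8 dB

Noise floor: N = −174 + 10 log₁₀(B) + NF
10 log₁₀(4.84×10⁸) = 86.85 dB
N = −174 + 86.85 + 4.32 = −82.83 dBm
SNR = P_sig − N = −54.0 − (−82.83) = 28.83 dB → 28.8 dB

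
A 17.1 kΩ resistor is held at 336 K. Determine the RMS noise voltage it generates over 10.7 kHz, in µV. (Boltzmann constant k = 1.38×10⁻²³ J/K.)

1.84 µV

V_n = √(4kTRB)
4kTRB = 4 × 1.38×10⁻²³ × 336 × 1.71×10⁴ × 1.07×10⁴ = 3.39×10⁻¹² V²
V_n = √(3.39×10⁻¹²) = 1.84×10⁻⁶ V = 1.84 µV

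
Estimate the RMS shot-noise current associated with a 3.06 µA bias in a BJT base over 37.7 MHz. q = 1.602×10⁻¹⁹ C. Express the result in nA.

6.08 nA

I_n = √(2qI·B)
2qI·B = 2 × 1.602×10⁻¹⁹ × 3.06×10⁻⁶ × 3.77×10⁷ = 3.70×10⁻¹⁷ A²
I_n = √(3.70×10⁻¹⁷) = 6.08×10⁻⁹ A = 6.08 nA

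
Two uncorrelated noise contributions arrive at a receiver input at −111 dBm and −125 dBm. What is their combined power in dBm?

Convert to linear, add, convert back:
P₁ = 7.94×10⁻¹⁵ W, P₂ = 3.16×10⁻¹⁶ W
P_tot = 8.26×10⁻¹⁵ W → 10 log₁₀(P_tot / 10⁻³) = −110.8 dBm

−110.8 dBm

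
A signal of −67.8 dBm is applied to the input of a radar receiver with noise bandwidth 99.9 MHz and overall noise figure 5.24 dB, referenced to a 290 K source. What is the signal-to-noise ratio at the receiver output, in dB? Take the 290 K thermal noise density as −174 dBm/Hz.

Noise floor: N = −174 + 10 log₁₀(B) + NF
10 log₁₀(9.99×10⁷) = 80 dB
N = −174 + 80 + 5.24 = −88.76 dBm
SNR = P_sig − N = −67.8 − (−88.76) = 20.96 dB → 21.0 dB

21.0 dB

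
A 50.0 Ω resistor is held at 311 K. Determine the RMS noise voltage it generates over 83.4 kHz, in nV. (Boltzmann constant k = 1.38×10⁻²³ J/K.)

V_n = √(4kTRB)
4kTRB = 4 × 1.38×10⁻²³ × 311 × 5.00×10¹ × 8.34×10⁴ = 7.16×10⁻¹⁴ V²
V_n = √(7.16×10⁻¹⁴) = 2.68×10⁻⁷ V = 268 nV

268 nV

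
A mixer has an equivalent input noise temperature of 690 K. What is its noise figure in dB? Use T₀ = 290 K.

F = 1 + T_e/T₀ = 1 + 690/290 = 3.37931
NF = 10 log₁₀(3.37931) = 5.29 dB

5.29 dB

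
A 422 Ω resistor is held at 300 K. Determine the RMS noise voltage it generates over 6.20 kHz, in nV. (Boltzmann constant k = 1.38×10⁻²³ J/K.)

208 nV

V_n = √(4kTRB)
4kTRB = 4 × 1.38×10⁻²³ × 300 × 4.22×10² × 6.20×10³ = 4.33×10⁻¹⁴ V²
V_n = √(4.33×10⁻¹⁴) = 2.08×10⁻⁷ V = 208 nV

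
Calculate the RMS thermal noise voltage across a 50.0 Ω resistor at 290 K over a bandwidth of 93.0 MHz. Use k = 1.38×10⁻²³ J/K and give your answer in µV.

V_n = √(4kTRB)
4kTRB = 4 × 1.38×10⁻²³ × 290 × 5.00×10¹ × 9.30×10⁷ = 7.44×10⁻¹¹ V²
V_n = √(7.44×10⁻¹¹) = 8.63×10⁻⁶ V = 8.63 µV

8.63 µV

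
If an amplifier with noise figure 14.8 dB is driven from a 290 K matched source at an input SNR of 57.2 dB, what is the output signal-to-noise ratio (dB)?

By definition F = SNR_in/SNR_out, so in dB: SNR_out = SNR_in − NF
SNR_out = 57.2 − 14.8 = 42.4 dB

42.4 dB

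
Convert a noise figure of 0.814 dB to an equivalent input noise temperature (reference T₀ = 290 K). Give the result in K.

59.8 K

F = 10^(0.814/10) = 1.20615
T_e = (F − 1)·T₀ = (1.20615 − 1) × 290 = 59.8 K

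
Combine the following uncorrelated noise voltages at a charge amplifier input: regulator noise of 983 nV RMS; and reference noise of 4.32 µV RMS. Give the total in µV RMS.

Uncorrelated sources add in power (mean-square): V_tot = √(ΣV_i²)
V_tot = √[(9.83×10⁻⁷)² + (4.32×10⁻⁶)²] = 4.43×10⁻⁶ V = 4.43 µV

4.43 µV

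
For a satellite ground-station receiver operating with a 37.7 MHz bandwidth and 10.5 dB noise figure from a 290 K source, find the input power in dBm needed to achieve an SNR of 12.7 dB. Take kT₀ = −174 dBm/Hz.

−75.0 dBm

Sensitivity = −174 + 10 log₁₀(B) + NF + SNR_min
= −174 + 75.76 + 10.5 + 12.7
= −75.04 dBm → −75.0 dBm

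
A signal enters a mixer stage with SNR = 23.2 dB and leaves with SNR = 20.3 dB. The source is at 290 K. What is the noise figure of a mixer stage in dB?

2.9 dB

NF (dB) = SNR_in(dB) − SNR_out(dB) when the source is at T₀
NF = 23.2 − 20.3 = 2.9 dB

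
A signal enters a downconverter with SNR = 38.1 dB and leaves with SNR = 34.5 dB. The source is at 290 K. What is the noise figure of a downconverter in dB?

NF (dB) = SNR_in(dB) − SNR_out(dB) when the source is at T₀
NF = 38.1 − 34.5 = 3.6 dB

3.6 dB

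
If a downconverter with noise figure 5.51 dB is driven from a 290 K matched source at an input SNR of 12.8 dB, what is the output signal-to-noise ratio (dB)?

7.29 dB

By definition F = SNR_in/SNR_out, so in dB: SNR_out = SNR_in − NF
SNR_out = 12.8 − 5.51 = 7.29 dB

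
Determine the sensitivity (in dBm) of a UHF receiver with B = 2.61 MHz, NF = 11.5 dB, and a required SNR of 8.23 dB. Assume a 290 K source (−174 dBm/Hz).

Sensitivity = −174 + 10 log₁₀(B) + NF + SNR_min
= −174 + 64.17 + 11.5 + 8.23
= −90.10 dBm → −90.1 dBm

−90.1 dBm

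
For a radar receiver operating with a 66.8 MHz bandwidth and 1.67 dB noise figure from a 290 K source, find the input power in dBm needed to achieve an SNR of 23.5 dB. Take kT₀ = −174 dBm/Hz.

Sensitivity = −174 + 10 log₁₀(B) + NF + SNR_min
= −174 + 78.25 + 1.67 + 23.5
= −70.58 dBm → −70.6 dBm

−70.6 dBm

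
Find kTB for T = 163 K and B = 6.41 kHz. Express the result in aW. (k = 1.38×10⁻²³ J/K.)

14.4 aW

P_n = kTB = 1.38×10⁻²³ × 163 × 6.41×10³ = 1.44×10⁻¹⁷ W = 14.4 aW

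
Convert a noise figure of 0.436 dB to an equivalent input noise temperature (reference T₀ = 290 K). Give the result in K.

30.6 K

F = 10^(0.436/10) = 1.10561
T_e = (F − 1)·T₀ = (1.10561 − 1) × 290 = 30.6 K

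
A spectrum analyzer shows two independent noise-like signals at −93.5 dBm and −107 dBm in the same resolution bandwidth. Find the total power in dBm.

−93.3 dBm

Convert to linear, add, convert back:
P₁ = 4.47×10⁻¹³ W, P₂ = 2.00×10⁻¹⁴ W
P_tot = 4.67×10⁻¹³ W → 10 log₁₀(P_tot / 10⁻³) = −93.3 dBm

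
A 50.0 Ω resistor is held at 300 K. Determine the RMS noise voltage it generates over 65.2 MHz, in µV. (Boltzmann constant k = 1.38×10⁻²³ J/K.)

V_n = √(4kTRB)
4kTRB = 4 × 1.38×10⁻²³ × 300 × 5.00×10¹ × 6.52×10⁷ = 5.40×10⁻¹¹ V²
V_n = √(5.40×10⁻¹¹) = 7.35×10⁻⁶ V = 7.35 µV

7.35 µV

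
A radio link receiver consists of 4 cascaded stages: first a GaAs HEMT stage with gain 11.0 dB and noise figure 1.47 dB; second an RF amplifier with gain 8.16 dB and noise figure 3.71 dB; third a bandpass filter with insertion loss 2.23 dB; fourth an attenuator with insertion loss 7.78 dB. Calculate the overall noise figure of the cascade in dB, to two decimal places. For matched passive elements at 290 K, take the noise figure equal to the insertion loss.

2.09 dB

Convert to linear (a loss of L dB is a gain of −L dB): F_i = 10^(NF_i/10), G_i = 10^(G_i,dB/10)
  Stage 1: F_1 = 10^(1.47/10) = 1.403, G_1 = 10^(11.0/10) = 12.59
  Stage 2: F_2 = 10^(3.71/10) = 2.350, G_2 = 10^(8.16/10) = 6.546
  Stage 3: F_3 = 10^(2.23/10) = 1.671, G_3 = 10^(−2.23/10) = 0.5984
  Stage 4: F_4 = 10^(7.78/10) = 5.998, G_4 = 10^(−7.78/10) = 0.1667
Friis cascade:
  F = 1.403 + (2.350 − 1)/12.59 + (1.671 − 1)/82.41 + (5.998 − 1)/49.32 = 1.620
NF = 10 log₁₀(1.620) = 2.09 dB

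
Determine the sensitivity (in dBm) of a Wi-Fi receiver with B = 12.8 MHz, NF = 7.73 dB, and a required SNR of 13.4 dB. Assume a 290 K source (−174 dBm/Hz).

−81.8 dBm

Sensitivity = −174 + 10 log₁₀(B) + NF + SNR_min
= −174 + 71.07 + 7.73 + 13.4
= −81.80 dBm → −81.8 dBm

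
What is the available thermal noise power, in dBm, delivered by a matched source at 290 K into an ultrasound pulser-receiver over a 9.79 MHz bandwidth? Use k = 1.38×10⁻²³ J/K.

−104.1 dBm

P_n = kTB = 1.38×10⁻²³ × 290 × 9.79×10⁶ = 3.92×10⁻¹⁴ W
In dBm: 10 log₁₀(3.92×10⁻¹⁴ / 10⁻³) = −104.1 dBm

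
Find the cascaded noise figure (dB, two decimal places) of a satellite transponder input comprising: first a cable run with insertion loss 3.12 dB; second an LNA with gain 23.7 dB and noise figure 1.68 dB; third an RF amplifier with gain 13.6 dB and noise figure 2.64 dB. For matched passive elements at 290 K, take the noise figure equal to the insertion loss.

4.81 dB

Convert to linear (a loss of L dB is a gain of −L dB): F_i = 10^(NF_i/10), G_i = 10^(G_i,dB/10)
  Stage 1: F_1 = 10^(3.12/10) = 2.051, G_1 = 10^(−3.12/10) = 0.4875
  Stage 2: F_2 = 10^(1.68/10) = 1.472, G_2 = 10^(23.7/10) = 234.4
  Stage 3: F_3 = 10^(2.64/10) = 1.837, G_3 = 10^(13.6/10) = 22.91
Friis cascade:
  F = 2.051 + (1.472 − 1)/0.4875 + (1.837 − 1)/114.3 = 3.027
NF = 10 log₁₀(3.027) = 4.81 dB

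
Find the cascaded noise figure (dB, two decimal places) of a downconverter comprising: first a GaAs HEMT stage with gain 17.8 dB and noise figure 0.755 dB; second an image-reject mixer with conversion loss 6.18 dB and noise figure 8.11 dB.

1.07 dB

Convert to linear (a loss of L dB is a gain of −L dB): F_i = 10^(NF_i/10), G_i = 10^(G_i,dB/10)
  Stage 1: F_1 = 10^(0.755/10) = 1.190, G_1 = 10^(17.8/10) = 60.26
  Stage 2: F_2 = 10^(8.11/10) = 6.471, G_2 = 10^(−6.18/10) = 0.2410
Friis cascade:
  F = 1.190 + (6.471 − 1)/60.26 = 1.281
NF = 10 log₁₀(1.281) = 1.07 dB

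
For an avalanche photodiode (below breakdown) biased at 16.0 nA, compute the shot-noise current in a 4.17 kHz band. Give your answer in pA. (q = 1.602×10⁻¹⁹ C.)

I_n = √(2qI·B)
2qI·B = 2 × 1.602×10⁻¹⁹ × 1.60×10⁻⁸ × 4.17×10³ = 2.14×10⁻²³ A²
I_n = √(2.14×10⁻²³) = 4.62×10⁻¹² A = 4.62 pA

4.62 pA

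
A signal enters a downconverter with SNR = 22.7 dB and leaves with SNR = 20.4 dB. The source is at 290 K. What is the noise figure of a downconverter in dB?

NF (dB) = SNR_in(dB) − SNR_out(dB) when the source is at T₀
NF = 22.7 − 20.4 = 2.3 dB

2.3 dB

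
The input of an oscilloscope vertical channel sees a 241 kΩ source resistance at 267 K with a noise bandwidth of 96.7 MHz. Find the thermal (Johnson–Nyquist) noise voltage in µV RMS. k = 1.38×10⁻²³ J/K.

586 µV

V_n = √(4kTRB)
4kTRB = 4 × 1.38×10⁻²³ × 267 × 2.41×10⁵ × 9.67×10⁷ = 3.43×10⁻⁷ V²
V_n = √(3.43×10⁻⁷) = 5.86×10⁻⁴ V = 586 µV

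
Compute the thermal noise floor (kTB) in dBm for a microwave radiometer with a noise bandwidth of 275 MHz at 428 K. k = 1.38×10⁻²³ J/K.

P_n = kTB = 1.38×10⁻²³ × 428 × 2.75×10⁸ = 1.62×10⁻¹² W
In dBm: 10 log₁₀(1.62×10⁻¹² / 10⁻³) = −87.9 dBm

−87.9 dBm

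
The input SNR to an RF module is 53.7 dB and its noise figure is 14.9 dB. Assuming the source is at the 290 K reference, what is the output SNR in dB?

38.8 dB

By definition F = SNR_in/SNR_out, so in dB: SNR_out = SNR_in − NF
SNR_out = 53.7 − 14.9 = 38.8 dB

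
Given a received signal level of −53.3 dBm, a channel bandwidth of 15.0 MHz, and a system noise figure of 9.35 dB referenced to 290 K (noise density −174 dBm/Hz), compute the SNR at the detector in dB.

Noise floor: N = −174 + 10 log₁₀(B) + NF
10 log₁₀(1.50×10⁷) = 71.76 dB
N = −174 + 71.76 + 9.35 = −92.89 dBm
SNR = P_sig − N = −53.3 − (−92.89) = 39.59 dB → 39.6 dB

39.6 dB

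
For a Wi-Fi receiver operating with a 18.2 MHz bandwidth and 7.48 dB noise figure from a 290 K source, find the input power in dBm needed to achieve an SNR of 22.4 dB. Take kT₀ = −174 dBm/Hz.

−71.5 dBm

Sensitivity = −174 + 10 log₁₀(B) + NF + SNR_min
= −174 + 72.6 + 7.48 + 22.4
= −71.52 dBm → −71.5 dBm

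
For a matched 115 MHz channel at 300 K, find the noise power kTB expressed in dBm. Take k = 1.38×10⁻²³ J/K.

P_n = kTB = 1.38×10⁻²³ × 300 × 1.15×10⁸ = 4.76×10⁻¹³ W
In dBm: 10 log₁₀(4.76×10⁻¹³ / 10⁻³) = −93.2 dBm

−93.2 dBm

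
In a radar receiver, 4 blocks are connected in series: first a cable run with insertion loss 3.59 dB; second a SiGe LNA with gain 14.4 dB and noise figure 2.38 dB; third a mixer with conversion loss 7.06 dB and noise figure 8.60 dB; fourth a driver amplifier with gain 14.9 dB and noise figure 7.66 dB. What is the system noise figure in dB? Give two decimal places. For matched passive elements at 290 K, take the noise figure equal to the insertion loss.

8.14 dB

Convert to linear (a loss of L dB is a gain of −L dB): F_i = 10^(NF_i/10), G_i = 10^(G_i,dB/10)
  Stage 1: F_1 = 10^(3.59/10) = 2.286, G_1 = 10^(−3.59/10) = 0.4375
  Stage 2: F_2 = 10^(2.38/10) = 1.730, G_2 = 10^(14.4/10) = 27.54
  Stage 3: F_3 = 10^(8.60/10) = 7.244, G_3 = 10^(−7.06/10) = 0.1968
  Stage 4: F_4 = 10^(7.66/10) = 5.834, G_4 = 10^(14.9/10) = 30.90
Friis cascade:
  F = 2.286 + (1.730 − 1)/0.4375 + (7.244 − 1)/12.05 + (5.834 − 1)/2.371 = 6.511
NF = 10 log₁₀(6.511) = 8.14 dB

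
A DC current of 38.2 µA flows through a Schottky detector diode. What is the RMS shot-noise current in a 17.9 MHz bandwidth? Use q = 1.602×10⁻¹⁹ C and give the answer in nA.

I_n = √(2qI·B)
2qI·B = 2 × 1.602×10⁻¹⁹ × 3.82×10⁻⁵ × 1.79×10⁷ = 2.19×10⁻¹⁶ A²
I_n = √(2.19×10⁻¹⁶) = 1.48×10⁻⁸ A = 14.8 nA

14.8 nA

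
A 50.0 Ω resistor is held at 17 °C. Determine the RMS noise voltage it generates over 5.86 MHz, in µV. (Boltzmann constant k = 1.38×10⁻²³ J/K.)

T = 17 °C + 273.15 = 290.15 K
V_n = √(4kTRB)
4kTRB = 4 × 1.38×10⁻²³ × 290.15 × 5.00×10¹ × 5.86×10⁶ = 4.69×10⁻¹² V²
V_n = √(4.69×10⁻¹²) = 2.17×10⁻⁶ V = 2.17 µV

2.17 µV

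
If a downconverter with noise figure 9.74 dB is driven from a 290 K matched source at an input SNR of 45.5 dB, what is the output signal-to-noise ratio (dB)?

35.76 dB

By definition F = SNR_in/SNR_out, so in dB: SNR_out = SNR_in − NF
SNR_out = 45.5 − 9.74 = 35.76 dB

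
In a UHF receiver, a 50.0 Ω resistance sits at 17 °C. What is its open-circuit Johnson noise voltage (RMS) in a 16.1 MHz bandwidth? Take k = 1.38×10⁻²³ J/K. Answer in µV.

3.59 µV

T = 17 °C + 273.15 = 290.15 K
V_n = √(4kTRB)
4kTRB = 4 × 1.38×10⁻²³ × 290.15 × 5.00×10¹ × 1.61×10⁷ = 1.29×10⁻¹¹ V²
V_n = √(1.29×10⁻¹¹) = 3.59×10⁻⁶ V = 3.59 µV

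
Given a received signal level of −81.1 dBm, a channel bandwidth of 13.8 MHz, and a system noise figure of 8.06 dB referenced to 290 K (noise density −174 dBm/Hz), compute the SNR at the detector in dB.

13.4 dB

Noise floor: N = −174 + 10 log₁₀(B) + NF
10 log₁₀(1.38×10⁷) = 71.4 dB
N = −174 + 71.4 + 8.06 = −94.54 dBm
SNR = P_sig − N = −81.1 − (−94.54) = 13.44 dB → 13.4 dB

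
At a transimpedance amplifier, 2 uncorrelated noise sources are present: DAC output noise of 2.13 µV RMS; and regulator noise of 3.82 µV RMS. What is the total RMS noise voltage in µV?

Uncorrelated sources add in power (mean-square): V_tot = √(ΣV_i²)
V_tot = √[(2.13×10⁻⁶)² + (3.82×10⁻⁶)²] = 4.37×10⁻⁶ V = 4.37 µV

4.37 µV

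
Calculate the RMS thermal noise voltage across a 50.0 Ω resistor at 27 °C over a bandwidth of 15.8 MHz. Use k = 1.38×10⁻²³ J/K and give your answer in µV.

3.62 µV

T = 27 °C + 273.15 = 300.15 K
V_n = √(4kTRB)
4kTRB = 4 × 1.38×10⁻²³ × 300.15 × 5.00×10¹ × 1.58×10⁷ = 1.31×10⁻¹¹ V²
V_n = √(1.31×10⁻¹¹) = 3.62×10⁻⁶ V = 3.62 µV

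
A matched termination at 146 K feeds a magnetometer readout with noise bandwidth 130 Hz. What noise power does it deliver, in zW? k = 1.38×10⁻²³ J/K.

262 zW

P_n = kTB = 1.38×10⁻²³ × 146 × 1.30×10² = 2.62×10⁻¹⁹ W = 262 zW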